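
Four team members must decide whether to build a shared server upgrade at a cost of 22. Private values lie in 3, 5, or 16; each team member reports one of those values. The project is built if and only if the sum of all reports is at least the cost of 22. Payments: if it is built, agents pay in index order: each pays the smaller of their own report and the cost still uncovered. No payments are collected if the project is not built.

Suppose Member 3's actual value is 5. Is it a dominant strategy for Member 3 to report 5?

No

Consider the case where Member 1 reports 3, Member 2 reports 3 and Member 4 reports 16.
Truthful report 5: project built, pays 5, utility 5 - 5 = 0.
Report 3 instead: project built, pays 3, utility 5 - 3 = 2.
Since 2 > 0, reporting 3 is strictly better here, so truthful reporting is not dominant.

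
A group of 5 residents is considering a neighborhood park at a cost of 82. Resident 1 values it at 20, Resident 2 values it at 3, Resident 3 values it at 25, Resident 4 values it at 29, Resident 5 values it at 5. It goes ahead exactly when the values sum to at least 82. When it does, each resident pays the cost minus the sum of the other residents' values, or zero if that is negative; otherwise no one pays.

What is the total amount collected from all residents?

82

Total value 82 ≥ cost 82, so it is built.
Resident 1: others sum to 62; max(0, 82 - 62) = 20.
Resident 2: others sum to 79; max(0, 82 - 79) = 3.
Resident 3: others sum to 57; max(0, 82 - 57) = 25.
Resident 4: others sum to 53; max(0, 82 - 53) = 29.
Resident 5: others sum to 77; max(0, 82 - 77) = 5.
Total collected = 20 + 3 + 25 + 29 + 5 = 82.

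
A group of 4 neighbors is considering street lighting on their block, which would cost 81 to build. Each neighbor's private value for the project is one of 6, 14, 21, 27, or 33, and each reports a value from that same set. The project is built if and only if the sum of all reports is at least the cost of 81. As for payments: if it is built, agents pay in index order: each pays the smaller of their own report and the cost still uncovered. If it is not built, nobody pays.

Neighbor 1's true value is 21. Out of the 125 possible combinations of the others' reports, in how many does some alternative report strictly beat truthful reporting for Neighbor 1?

47

Others report (6, 33, 33): truth gives 0; report 14 gives 7 > 0. Violating.
Others report (14, 21, 33): truth gives 0; report 14 gives 7 > 0. Violating.
Others report (14, 27, 27): truth gives 0; report 14 gives 7 > 0. Violating.
Others report (14, 27, 33): truth gives 0; report 14 gives 7 > 0. Violating.
Others report (6, 6, 6): truth gives 0; no alternative beats it.
Others report (6, 6, 14): truth gives 0; no alternative beats it.
(Checking all 125 profiles: 47 have a profitable deviation, 78 do not.)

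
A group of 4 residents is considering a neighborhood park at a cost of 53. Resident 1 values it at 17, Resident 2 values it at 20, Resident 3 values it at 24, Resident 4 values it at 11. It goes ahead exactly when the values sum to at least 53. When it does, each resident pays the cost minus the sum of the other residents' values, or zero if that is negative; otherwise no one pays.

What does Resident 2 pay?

Total value 72 ≥ cost 53, so the project is built.
The other residents' values sum to 52.
Cost minus that sum is 53 - 52 = 1.

1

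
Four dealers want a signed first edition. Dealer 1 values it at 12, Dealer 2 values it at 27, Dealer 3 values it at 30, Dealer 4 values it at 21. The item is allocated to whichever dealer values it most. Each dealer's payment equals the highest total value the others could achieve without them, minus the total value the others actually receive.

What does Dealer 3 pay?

Dealer 3 has the highest value and receives the item.
Without Dealer 3, the item would go to the next-highest value, 27, so the others could achieve 27.
With Dealer 3 present and winning, the others receive nothing, so their total is 0.
Payment = 27 - 0 = 27.

27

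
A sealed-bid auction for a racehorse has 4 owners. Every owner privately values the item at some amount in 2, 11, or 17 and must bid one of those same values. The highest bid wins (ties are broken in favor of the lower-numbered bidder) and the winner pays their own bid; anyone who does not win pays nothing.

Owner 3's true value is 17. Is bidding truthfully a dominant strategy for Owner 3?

No

Consider the case where Owner 1 bids 2, Owner 2 bids 2 and Owner 4 bids 2.
Truthful bid 17: wins, pays 17, utility 17 - 17 = 0.
Bid 11 instead: wins, pays 11, utility 17 - 11 = 6.
Since 6 > 0, bidding 11 is strictly better here, so truthful bidding is not dominant.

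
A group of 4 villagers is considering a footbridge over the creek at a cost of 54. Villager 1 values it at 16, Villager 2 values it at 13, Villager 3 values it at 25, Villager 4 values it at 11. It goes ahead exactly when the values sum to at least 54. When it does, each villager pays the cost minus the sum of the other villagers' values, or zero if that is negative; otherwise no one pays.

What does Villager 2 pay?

Total value 65 ≥ cost 54, so the project is built.
The other villagers' values sum to 52.
Cost minus that sum is 54 - 52 = 2.

2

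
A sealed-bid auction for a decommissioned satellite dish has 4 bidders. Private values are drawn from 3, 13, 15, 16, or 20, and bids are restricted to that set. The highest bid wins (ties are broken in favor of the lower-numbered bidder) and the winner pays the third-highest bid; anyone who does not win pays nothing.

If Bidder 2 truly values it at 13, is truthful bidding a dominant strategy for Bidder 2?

No

Consider the case where Bidder 1 bids 3, Bidder 3 bids 3 and Bidder 4 bids 15.
Truthful bid 13: loses, pays 0, utility 0.
Bid 15 instead: wins, pays 3, utility 13 - 3 = 10.
Since 10 > 0, bidding 15 is strictly better here, so truthful bidding is not dominant.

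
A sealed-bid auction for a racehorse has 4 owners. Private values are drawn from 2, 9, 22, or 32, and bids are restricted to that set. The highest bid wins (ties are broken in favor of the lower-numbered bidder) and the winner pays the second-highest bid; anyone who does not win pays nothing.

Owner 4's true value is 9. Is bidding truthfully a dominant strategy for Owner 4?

Yes

Check each profile of the others' bids and compare truth against every alternative bid.
Others bid (2, 2, 2): truth gives 7, best alternative gives 7.
Others bid (2, 2, 9): truth gives 0, best alternative gives 0.
Others bid (2, 2, 22): truth gives 0, best alternative gives 0.
Others bid (2, 2, 32): truth gives 0, best alternative gives 0.
Others bid (2, 9, 2): truth gives 0, best alternative gives 0.
Others bid (2, 9, 9): truth gives 0, best alternative gives 0.
(Remaining 58 profiles checked similarly; truth is weakly best in each.)
In every case the truthful bid is at least as good as any alternative, so it is a dominant strategy.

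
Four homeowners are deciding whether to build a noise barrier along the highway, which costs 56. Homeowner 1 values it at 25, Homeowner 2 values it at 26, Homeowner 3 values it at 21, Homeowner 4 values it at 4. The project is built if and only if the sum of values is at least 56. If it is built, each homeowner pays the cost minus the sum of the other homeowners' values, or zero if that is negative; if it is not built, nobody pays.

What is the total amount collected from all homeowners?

12

Total value 76 ≥ cost 56, so it is built.
Homeowner 1: others sum to 51; max(0, 56 - 51) = 5.
Homeowner 2: others sum to 50; max(0, 56 - 50) = 6.
Homeowner 3: others sum to 55; max(0, 56 - 55) = 1.
Homeowner 4: others sum to 72; max(0, 56 - 72) = 0.
Total collected = 5 + 6 + 1 + 0 = 12.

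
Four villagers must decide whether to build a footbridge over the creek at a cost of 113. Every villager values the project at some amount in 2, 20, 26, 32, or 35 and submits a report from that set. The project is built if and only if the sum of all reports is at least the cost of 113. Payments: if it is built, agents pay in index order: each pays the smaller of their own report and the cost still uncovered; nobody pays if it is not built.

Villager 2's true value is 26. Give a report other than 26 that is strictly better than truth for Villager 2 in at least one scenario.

Suppose Villager 1 reports 26, Villager 3 reports 32 and Villager 4 reports 35.
Report 26: project built, pays 26, utility 26 - 26 = 0.
Report 20: project built, pays 20, utility 26 - 20 = 6.
So reporting 20 beats truth here (6 > 0).

20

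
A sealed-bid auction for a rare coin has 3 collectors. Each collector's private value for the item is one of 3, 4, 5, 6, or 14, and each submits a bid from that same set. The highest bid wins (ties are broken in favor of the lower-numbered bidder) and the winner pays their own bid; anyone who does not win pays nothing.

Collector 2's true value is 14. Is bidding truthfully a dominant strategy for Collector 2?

No

Consider the case where Collector 1 bids 3 and Collector 3 bids 3.
Truthful bid 14: wins, pays 14, utility 14 - 14 = 0.
Bid 4 instead: wins, pays 4, utility 14 - 4 = 10.
Since 10 > 0, bidding 4 is strictly better here, so truthful bidding is not dominant.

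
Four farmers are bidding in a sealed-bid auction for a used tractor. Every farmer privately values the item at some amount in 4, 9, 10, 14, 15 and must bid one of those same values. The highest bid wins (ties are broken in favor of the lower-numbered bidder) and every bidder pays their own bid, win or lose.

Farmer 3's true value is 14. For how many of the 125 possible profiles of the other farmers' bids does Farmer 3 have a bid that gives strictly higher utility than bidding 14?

Others bid (4, 4, 4): truth gives 0; bid 9 gives 5 > 0. Violating.
Others bid (4, 4, 9): truth gives 0; bid 9 gives 5 > 0. Violating.
Others bid (4, 4, 10): truth gives 0; bid 10 gives 4 > 0. Violating.
Others bid (4, 4, 15): truth gives -14; bid 15 gives -1 > -14. Violating.
Others bid (4, 4, 14): truth gives 0; no alternative beats it.
Others bid (4, 9, 14): truth gives 0; no alternative beats it.
(Checking all 125 profiles: 101 have a profitable deviation, 24 do not.)

101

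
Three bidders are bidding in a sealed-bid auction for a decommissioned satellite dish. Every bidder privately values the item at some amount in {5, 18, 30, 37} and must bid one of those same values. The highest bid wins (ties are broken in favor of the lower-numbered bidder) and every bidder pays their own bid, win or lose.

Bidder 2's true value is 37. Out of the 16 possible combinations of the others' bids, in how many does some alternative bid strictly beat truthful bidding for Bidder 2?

Others bid (5, 5): truth gives 0; bid 18 gives 19 > 0. Violating.
Others bid (5, 18): truth gives 0; bid 18 gives 19 > 0. Violating.
Others bid (5, 30): truth gives 0; bid 30 gives 7 > 0. Violating.
Others bid (18, 5): truth gives 0; bid 30 gives 7 > 0. Violating.
Others bid (5, 37): truth gives 0; no alternative beats it.
Others bid (18, 37): truth gives 0; no alternative beats it.
(Checking all 16 profiles: 10 have a profitable deviation, 6 do not.)

10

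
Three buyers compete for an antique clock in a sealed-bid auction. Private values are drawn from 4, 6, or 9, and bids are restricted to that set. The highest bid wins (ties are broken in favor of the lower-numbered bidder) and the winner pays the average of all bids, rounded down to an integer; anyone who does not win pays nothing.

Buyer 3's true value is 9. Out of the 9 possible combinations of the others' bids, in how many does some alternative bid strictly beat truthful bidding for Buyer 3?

1

Others bid (4, 4): truth gives 4; bid 6 gives 5 > 4. Violating.
Others bid (4, 6): truth gives 3; no alternative beats it.
Others bid (4, 9): truth gives 0; no alternative beats it.
(Checking all 9 profiles: 1 has a profitable deviation, 8 do not.)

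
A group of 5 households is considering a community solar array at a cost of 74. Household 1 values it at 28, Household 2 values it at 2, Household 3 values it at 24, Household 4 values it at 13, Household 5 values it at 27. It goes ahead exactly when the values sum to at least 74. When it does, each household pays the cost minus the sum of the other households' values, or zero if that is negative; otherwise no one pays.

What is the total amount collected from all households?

19

Total value 94 ≥ cost 74, so it is built.
Household 1: others sum to 66; max(0, 74 - 66) = 8.
Household 2: others sum to 92; max(0, 74 - 92) = 0.
Household 3: others sum to 70; max(0, 74 - 70) = 4.
Household 4: others sum to 81; max(0, 74 - 81) = 0.
Household 5: others sum to 67; max(0, 74 - 67) = 7.
Total collected = 8 + 0 + 4 + 0 + 7 = 19.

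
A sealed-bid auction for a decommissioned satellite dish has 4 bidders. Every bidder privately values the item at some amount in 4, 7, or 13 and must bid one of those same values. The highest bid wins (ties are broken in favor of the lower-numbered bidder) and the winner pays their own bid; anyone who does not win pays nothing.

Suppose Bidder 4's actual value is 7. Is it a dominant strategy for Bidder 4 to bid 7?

Check each profile of the others' bids and compare truth against every alternative bid.
Others bid (4, 4, 4): truth gives 0, best alternative gives 0.
Others bid (4, 4, 7): truth gives 0, best alternative gives 0.
Others bid (4, 4, 13): truth gives 0, best alternative gives 0.
Others bid (4, 7, 4): truth gives 0, best alternative gives 0.
Others bid (4, 7, 7): truth gives 0, best alternative gives 0.
Others bid (4, 7, 13): truth gives 0, best alternative gives 0.
(Remaining 21 profiles checked similarly; truth is weakly best in each.)
In every case the truthful bid is at least as good as any alternative, so it is a dominant strategy.

Yes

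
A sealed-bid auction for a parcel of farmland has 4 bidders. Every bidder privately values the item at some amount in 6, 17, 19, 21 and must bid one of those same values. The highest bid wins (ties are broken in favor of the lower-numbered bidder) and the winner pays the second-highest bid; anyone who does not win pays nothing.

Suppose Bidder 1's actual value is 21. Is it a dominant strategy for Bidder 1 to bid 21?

Yes

Check each profile of the others' bids and compare truth against every alternative bid.
Others bid (6, 6, 6): truth gives 15, best alternative gives 15.
Others bid (6, 6, 17): truth gives 4, best alternative gives 4.
Others bid (6, 17, 6): truth gives 4, best alternative gives 4.
Others bid (6, 17, 17): truth gives 4, best alternative gives 4.
Others bid (17, 6, 6): truth gives 4, best alternative gives 4.
Others bid (17, 6, 17): truth gives 4, best alternative gives 4.
(Remaining 58 profiles checked similarly; truth is weakly best in each.)
In every case the truthful bid is at least as good as any alternative, so it is a dominant strategy.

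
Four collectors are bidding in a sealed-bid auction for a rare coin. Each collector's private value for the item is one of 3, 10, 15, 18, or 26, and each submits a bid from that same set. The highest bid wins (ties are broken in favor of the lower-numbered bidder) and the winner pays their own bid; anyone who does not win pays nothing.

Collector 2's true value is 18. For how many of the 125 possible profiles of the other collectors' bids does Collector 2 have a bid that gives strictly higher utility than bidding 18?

Others bid (3, 3, 3): truth gives 0; bid 10 gives 8 > 0. Violating.
Others bid (3, 3, 10): truth gives 0; bid 10 gives 8 > 0. Violating.
Others bid (3, 3, 15): truth gives 0; bid 15 gives 3 > 0. Violating.
Others bid (3, 10, 3): truth gives 0; bid 10 gives 8 > 0. Violating.
Others bid (3, 3, 18): truth gives 0; no alternative beats it.
Others bid (3, 3, 26): truth gives 0; no alternative beats it.
(Checking all 125 profiles: 18 have a profitable deviation, 107 do not.)

18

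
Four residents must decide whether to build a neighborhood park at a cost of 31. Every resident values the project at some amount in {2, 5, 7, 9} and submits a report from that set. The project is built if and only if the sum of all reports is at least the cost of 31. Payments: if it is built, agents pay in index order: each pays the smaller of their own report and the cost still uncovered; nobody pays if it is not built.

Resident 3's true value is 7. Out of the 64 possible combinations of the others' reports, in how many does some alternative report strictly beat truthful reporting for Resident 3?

1

Others report (9, 9, 9): truth gives 0; report 5 gives 2 > 0. Violating.
Others report (2, 2, 2): truth gives 0; no alternative beats it.
Others report (2, 2, 5): truth gives 0; no alternative beats it.
(Checking all 64 profiles: 1 has a profitable deviation, 63 do not.)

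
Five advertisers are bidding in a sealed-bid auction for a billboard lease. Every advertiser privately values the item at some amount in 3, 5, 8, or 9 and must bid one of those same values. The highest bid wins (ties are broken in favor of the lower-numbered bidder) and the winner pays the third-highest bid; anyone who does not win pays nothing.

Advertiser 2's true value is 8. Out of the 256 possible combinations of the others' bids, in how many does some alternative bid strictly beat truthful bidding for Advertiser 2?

Others bid (3, 3, 3, 9): truth gives 0; bid 9 gives 5 > 0. Violating.
Others bid (3, 3, 5, 9): truth gives 0; bid 9 gives 3 > 0. Violating.
Others bid (3, 3, 9, 3): truth gives 0; bid 9 gives 5 > 0. Violating.
Others bid (3, 3, 9, 5): truth gives 0; bid 9 gives 3 > 0. Violating.
Others bid (3, 3, 3, 3): truth gives 5; no alternative beats it.
Others bid (3, 3, 3, 5): truth gives 5; no alternative beats it.
(Checking all 256 profiles: 32 have a profitable deviation, 224 do not.)

32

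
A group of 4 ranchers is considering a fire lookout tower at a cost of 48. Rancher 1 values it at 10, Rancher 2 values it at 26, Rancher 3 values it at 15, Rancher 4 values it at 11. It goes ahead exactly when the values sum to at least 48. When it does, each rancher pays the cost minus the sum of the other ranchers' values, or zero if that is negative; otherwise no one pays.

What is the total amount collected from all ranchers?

Total value 62 ≥ cost 48, so it is built.
Rancher 1: others sum to 52; max(0, 48 - 52) = 0.
Rancher 2: others sum to 36; max(0, 48 - 36) = 12.
Rancher 3: others sum to 47; max(0, 48 - 47) = 1.
Rancher 4: others sum to 51; max(0, 48 - 51) = 0.
Total collected = 0 + 12 + 1 + 0 = 13.

13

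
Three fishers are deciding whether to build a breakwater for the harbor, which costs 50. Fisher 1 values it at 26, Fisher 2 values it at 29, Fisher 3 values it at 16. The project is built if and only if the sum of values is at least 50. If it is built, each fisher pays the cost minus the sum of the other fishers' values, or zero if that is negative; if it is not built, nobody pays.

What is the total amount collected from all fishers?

13

Total value 71 ≥ cost 50, so it is built.
Fisher 1: others sum to 45; max(0, 50 - 45) = 5.
Fisher 2: others sum to 42; max(0, 50 - 42) = 8.
Fisher 3: others sum to 55; max(0, 50 - 55) = 0.
Total collected = 5 + 8 + 0 = 13.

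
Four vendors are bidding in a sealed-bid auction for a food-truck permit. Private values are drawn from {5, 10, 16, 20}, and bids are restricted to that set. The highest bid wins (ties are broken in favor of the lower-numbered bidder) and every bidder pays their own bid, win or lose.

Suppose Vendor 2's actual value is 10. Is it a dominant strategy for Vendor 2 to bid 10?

Consider the case where Vendor 1 bids 5, Vendor 3 bids 5 and Vendor 4 bids 16.
Truthful bid 10: loses but pays 10, utility -10.
Bid 5 instead: loses but pays 5, utility -5.
Since -5 > -10, bidding 5 is strictly better here, so truthful bidding is not dominant.

No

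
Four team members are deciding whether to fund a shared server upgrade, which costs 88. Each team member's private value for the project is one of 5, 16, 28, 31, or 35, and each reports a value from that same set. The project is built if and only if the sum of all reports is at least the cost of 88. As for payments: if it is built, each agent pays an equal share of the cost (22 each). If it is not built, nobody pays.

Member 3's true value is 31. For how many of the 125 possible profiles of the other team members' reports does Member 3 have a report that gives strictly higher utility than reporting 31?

Others report (5, 16, 35): truth gives 0; report 35 gives 9 > 0. Violating.
Others report (5, 35, 16): truth gives 0; report 35 gives 9 > 0. Violating.
Others report (16, 5, 35): truth gives 0; report 35 gives 9 > 0. Violating.
Others report (16, 35, 5): truth gives 0; report 35 gives 9 > 0. Violating.
Others report (5, 5, 5): truth gives 0; no alternative beats it.
Others report (5, 5, 16): truth gives 0; no alternative beats it.
(Checking all 125 profiles: 6 have a profitable deviation, 119 do not.)

6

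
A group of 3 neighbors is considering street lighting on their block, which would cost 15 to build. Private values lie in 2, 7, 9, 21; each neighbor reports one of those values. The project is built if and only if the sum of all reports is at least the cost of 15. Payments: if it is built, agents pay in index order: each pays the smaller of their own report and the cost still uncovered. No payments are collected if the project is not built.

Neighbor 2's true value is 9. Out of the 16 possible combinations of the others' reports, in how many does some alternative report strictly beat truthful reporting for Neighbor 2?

Others report (2, 7): truth gives 0; report 7 gives 2 > 0. Violating.
Others report (2, 9): truth gives 0; report 7 gives 2 > 0. Violating.
Others report (2, 21): truth gives 0; report 2 gives 7 > 0. Violating.
Others report (7, 2): truth gives 1; report 7 gives 2 > 1. Violating.
Others report (2, 2): truth gives 0; no alternative beats it.
Others report (9, 2): truth gives 3; no alternative beats it.
(Checking all 16 profiles: 10 have a profitable deviation, 6 do not.)

10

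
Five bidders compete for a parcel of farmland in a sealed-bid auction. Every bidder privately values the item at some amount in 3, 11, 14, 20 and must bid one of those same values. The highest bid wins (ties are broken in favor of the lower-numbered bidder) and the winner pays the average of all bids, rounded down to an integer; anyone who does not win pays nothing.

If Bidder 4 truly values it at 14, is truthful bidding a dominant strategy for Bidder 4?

Consider the case where Bidder 1 bids 3, Bidder 2 bids 3, Bidder 3 bids 3 and Bidder 5 bids 3.
Truthful bid 14: wins, pays 5, utility 14 - 5 = 9.
Bid 11 instead: wins, pays 4, utility 14 - 4 = 10.
Since 10 > 9, bidding 11 is strictly better here, so truthful bidding is not dominant.

No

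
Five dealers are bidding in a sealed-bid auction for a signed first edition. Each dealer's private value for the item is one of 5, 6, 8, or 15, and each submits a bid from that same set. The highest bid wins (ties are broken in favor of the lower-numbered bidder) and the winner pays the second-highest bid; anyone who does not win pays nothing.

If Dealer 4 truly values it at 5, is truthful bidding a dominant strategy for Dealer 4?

Check each profile of the others' bids and compare truth against every alternative bid.
Others bid (5, 5, 5, 6): truth gives 0, best alternative gives -1.
Others bid (5, 5, 5, 5): truth gives 0, best alternative gives 0.
Others bid (5, 5, 5, 8): truth gives 0, best alternative gives 0.
Others bid (5, 5, 5, 15): truth gives 0, best alternative gives 0.
Others bid (5, 5, 6, 5): truth gives 0, best alternative gives 0.
Others bid (5, 5, 6, 6): truth gives 0, best alternative gives 0.
(Remaining 250 profiles checked similarly; truth is weakly best in each.)
In every case the truthful bid is at least as good as any alternative, so it is a dominant strategy.

Yes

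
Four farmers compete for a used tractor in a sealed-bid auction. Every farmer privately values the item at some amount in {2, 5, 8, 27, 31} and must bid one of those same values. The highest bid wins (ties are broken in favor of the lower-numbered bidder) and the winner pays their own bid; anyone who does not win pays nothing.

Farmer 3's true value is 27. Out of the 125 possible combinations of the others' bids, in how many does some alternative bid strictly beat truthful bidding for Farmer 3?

12

Others bid (2, 2, 2): truth gives 0; bid 5 gives 22 > 0. Violating.
Others bid (2, 2, 5): truth gives 0; bid 5 gives 22 > 0. Violating.
Others bid (2, 2, 8): truth gives 0; bid 8 gives 19 > 0. Violating.
Others bid (2, 5, 2): truth gives 0; bid 8 gives 19 > 0. Violating.
Others bid (2, 2, 27): truth gives 0; no alternative beats it.
Others bid (2, 2, 31): truth gives 0; no alternative beats it.
(Checking all 125 profiles: 12 have a profitable deviation, 113 do not.)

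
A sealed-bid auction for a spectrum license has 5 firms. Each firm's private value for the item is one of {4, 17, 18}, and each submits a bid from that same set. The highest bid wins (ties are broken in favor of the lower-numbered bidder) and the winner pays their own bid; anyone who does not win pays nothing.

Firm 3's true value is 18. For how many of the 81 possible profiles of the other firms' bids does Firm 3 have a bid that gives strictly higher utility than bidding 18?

4

Others bid (4, 4, 4, 4): truth gives 0; bid 17 gives 1 > 0. Violating.
Others bid (4, 4, 4, 17): truth gives 0; bid 17 gives 1 > 0. Violating.
Others bid (4, 4, 17, 4): truth gives 0; bid 17 gives 1 > 0. Violating.
Others bid (4, 4, 17, 17): truth gives 0; bid 17 gives 1 > 0. Violating.
Others bid (4, 4, 4, 18): truth gives 0; no alternative beats it.
Others bid (4, 4, 17, 18): truth gives 0; no alternative beats it.
(Checking all 81 profiles: 4 have a profitable deviation, 77 do not.)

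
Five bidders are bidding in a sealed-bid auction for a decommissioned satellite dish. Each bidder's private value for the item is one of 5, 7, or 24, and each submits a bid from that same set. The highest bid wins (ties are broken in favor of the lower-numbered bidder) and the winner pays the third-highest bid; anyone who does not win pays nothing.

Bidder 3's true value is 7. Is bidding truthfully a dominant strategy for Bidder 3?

Consider the case where Bidder 1 bids 5, Bidder 2 bids 5, Bidder 4 bids 5 and Bidder 5 bids 24.
Truthful bid 7: loses, pays 0, utility 0.
Bid 24 instead: wins, pays 5, utility 7 - 5 = 2.
Since 2 > 0, bidding 24 is strictly better here, so truthful bidding is not dominant.

No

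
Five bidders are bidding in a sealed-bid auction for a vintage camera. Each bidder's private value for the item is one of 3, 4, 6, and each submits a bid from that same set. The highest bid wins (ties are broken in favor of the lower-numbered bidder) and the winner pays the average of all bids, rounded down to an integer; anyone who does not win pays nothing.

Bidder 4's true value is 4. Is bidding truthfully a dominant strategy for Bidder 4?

No

Consider the case where Bidder 1 bids 3, Bidder 2 bids 3, Bidder 3 bids 4 and Bidder 5 bids 3.
Truthful bid 4: loses, pays 0, utility 0.
Bid 6 instead: wins, pays 3, utility 4 - 3 = 1.
Since 1 > 0, bidding 6 is strictly better here, so truthful bidding is not dominant.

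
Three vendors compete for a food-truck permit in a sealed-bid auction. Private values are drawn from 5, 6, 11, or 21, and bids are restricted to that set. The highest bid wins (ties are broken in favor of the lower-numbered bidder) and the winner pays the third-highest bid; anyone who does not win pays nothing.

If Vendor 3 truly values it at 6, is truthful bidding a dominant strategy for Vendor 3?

No

Consider the case where Vendor 1 bids 5 and Vendor 2 bids 6.
Truthful bid 6: loses, pays 0, utility 0.
Bid 11 instead: wins, pays 5, utility 6 - 5 = 1.
Since 1 > 0, bidding 11 is strictly better here, so truthful bidding is not dominant.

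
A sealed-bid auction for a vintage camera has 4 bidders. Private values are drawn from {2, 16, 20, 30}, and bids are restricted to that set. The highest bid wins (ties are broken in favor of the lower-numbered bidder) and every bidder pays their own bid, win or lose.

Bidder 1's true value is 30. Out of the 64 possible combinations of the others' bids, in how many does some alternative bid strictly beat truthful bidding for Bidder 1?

27

Others bid (2, 2, 2): truth gives 0; bid 2 gives 28 > 0. Violating.
Others bid (2, 2, 16): truth gives 0; bid 16 gives 14 > 0. Violating.
Others bid (2, 2, 20): truth gives 0; bid 20 gives 10 > 0. Violating.
Others bid (2, 16, 2): truth gives 0; bid 16 gives 14 > 0. Violating.
Others bid (2, 2, 30): truth gives 0; no alternative beats it.
Others bid (2, 16, 30): truth gives 0; no alternative beats it.
(Checking all 64 profiles: 27 have a profitable deviation, 37 do not.)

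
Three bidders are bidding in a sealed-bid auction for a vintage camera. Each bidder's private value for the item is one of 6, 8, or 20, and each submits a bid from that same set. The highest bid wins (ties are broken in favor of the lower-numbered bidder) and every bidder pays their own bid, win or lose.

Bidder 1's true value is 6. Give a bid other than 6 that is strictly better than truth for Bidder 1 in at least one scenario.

Suppose Bidder 2 bids 6 and Bidder 3 bids 8.
Bid 6: loses but pays 6, utility -6.
Bid 8: wins, pays 8, utility 6 - 8 = -2.
So bidding 8 beats truth here (-2 > -6).

8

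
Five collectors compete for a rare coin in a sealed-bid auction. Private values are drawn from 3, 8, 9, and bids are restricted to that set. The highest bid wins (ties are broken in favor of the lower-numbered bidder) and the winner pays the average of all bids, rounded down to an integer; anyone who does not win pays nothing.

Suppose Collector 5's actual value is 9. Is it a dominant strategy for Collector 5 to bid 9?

Yes

Check each profile of the others' bids and compare truth against every alternative bid.
Others bid (3, 3, 3, 8): truth gives 4, best alternative gives 0.
Others bid (3, 3, 8, 3): truth gives 4, best alternative gives 0.
Others bid (3, 8, 3, 3): truth gives 4, best alternative gives 0.
Others bid (8, 3, 3, 3): truth gives 4, best alternative gives 0.
Others bid (3, 3, 8, 8): truth gives 3, best alternative gives 0.
Others bid (3, 8, 3, 8): truth gives 3, best alternative gives 0.
(Remaining 75 profiles checked similarly; truth is weakly best in each.)
In every case the truthful bid is at least as good as any alternative, so it is a dominant strategy.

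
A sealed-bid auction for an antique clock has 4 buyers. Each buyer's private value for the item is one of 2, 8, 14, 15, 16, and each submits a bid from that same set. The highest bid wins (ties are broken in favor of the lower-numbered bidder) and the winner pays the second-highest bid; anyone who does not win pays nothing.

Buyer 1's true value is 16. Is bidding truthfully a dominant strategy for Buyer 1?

Yes

Check each profile of the others' bids and compare truth against every alternative bid.
Others bid (2, 2, 2): truth gives 14, best alternative gives 14.
Others bid (2, 2, 8): truth gives 8, best alternative gives 8.
Others bid (2, 8, 2): truth gives 8, best alternative gives 8.
Others bid (2, 8, 8): truth gives 8, best alternative gives 8.
Others bid (8, 2, 2): truth gives 8, best alternative gives 8.
Others bid (8, 2, 8): truth gives 8, best alternative gives 8.
(Remaining 119 profiles checked similarly; truth is weakly best in each.)
In every case the truthful bid is at least as good as any alternative, so it is a dominant strategy.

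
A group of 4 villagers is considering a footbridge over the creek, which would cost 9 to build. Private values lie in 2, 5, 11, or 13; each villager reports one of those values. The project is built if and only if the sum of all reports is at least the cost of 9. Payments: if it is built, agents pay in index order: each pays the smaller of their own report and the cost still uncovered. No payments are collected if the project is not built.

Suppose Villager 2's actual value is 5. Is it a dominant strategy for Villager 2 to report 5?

Consider the case where Villager 1 reports 2, Villager 3 reports 2 and Villager 4 reports 5.
Truthful report 5: project built, pays 5, utility 5 - 5 = 0.
Report 2 instead: project built, pays 2, utility 5 - 2 = 3.
Since 3 > 0, reporting 2 is strictly better here, so truthful reporting is not dominant.

No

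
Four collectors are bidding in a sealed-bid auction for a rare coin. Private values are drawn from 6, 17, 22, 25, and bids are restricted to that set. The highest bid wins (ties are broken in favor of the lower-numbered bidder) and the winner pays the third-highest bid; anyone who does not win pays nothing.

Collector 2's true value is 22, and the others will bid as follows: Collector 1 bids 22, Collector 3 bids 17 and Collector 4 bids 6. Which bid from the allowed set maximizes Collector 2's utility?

25

Bid 6: loses, pays 0, utility 0.
Bid 17: loses, pays 0, utility 0.
Bid 22: loses, pays 0, utility 0.
Bid 25: wins, pays 17, utility 22 - 17 = 5.
The best choice is 25 with utility 5.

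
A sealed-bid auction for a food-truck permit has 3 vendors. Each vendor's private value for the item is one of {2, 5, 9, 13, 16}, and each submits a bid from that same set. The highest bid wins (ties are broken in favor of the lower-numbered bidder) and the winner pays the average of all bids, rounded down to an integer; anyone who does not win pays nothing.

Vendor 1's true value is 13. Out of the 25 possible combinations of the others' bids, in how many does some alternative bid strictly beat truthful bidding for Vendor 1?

13

Others bid (2, 2): truth gives 8; bid 2 gives 11 > 8. Violating.
Others bid (2, 5): truth gives 7; bid 5 gives 9 > 7. Violating.
Others bid (2, 9): truth gives 5; bid 9 gives 7 > 5. Violating.
Others bid (2, 16): truth gives 0; bid 16 gives 2 > 0. Violating.
Others bid (2, 13): truth gives 4; no alternative beats it.
Others bid (5, 13): truth gives 3; no alternative beats it.
(Checking all 25 profiles: 13 have a profitable deviation, 12 do not.)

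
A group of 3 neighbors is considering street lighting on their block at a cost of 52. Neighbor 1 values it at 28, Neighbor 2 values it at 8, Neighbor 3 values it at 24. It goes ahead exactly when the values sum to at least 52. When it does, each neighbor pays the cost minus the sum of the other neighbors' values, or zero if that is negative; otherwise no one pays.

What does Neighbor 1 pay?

Total value 60 ≥ cost 52, so the project is built.
The other neighbors' values sum to 32.
Cost minus that sum is 52 - 32 = 20.

20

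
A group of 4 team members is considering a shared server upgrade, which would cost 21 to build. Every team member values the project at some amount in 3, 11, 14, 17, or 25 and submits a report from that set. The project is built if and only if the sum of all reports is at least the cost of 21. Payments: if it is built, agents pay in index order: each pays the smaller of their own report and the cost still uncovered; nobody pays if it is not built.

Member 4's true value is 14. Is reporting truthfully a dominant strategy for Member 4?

Check each profile of the others' reports and compare truth against every alternative report.
Others report (3, 3, 17): truth gives 14, best alternative gives 14.
Others report (3, 3, 25): truth gives 14, best alternative gives 14.
Others report (3, 11, 11): truth gives 14, best alternative gives 14.
Others report (3, 11, 14): truth gives 14, best alternative gives 14.
Others report (3, 11, 17): truth gives 14, best alternative gives 14.
Others report (3, 11, 25): truth gives 14, best alternative gives 14.
(Remaining 119 profiles checked similarly; truth is weakly best in each.)
In every case the truthful report is at least as good as any alternative, so it is a dominant strategy.

Yes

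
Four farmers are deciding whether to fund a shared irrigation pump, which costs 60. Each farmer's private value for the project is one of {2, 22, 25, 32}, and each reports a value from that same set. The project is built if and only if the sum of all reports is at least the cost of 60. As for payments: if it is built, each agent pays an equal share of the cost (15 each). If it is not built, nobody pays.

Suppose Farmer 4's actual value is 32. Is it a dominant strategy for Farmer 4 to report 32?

Yes

Check each profile of the others' reports and compare truth against every alternative report.
Others report (2, 2, 25): truth gives 17, best alternative gives 0.
Others report (2, 25, 2): truth gives 17, best alternative gives 0.
Others report (25, 2, 2): truth gives 17, best alternative gives 0.
Others report (2, 2, 32): truth gives 17, best alternative gives 17.
Others report (2, 22, 22): truth gives 17, best alternative gives 17.
Others report (2, 22, 25): truth gives 17, best alternative gives 17.
(Remaining 58 profiles checked similarly; truth is weakly best in each.)
In every case the truthful report is at least as good as any alternative, so it is a dominant strategy.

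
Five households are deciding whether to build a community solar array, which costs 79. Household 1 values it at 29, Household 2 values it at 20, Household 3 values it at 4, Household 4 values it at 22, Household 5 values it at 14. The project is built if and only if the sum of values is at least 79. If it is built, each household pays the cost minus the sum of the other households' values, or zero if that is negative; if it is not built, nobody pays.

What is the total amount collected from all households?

45

Total value 89 ≥ cost 79, so it is built.
Household 1: others sum to 60; max(0, 79 - 60) = 19.
Household 2: others sum to 69; max(0, 79 - 69) = 10.
Household 3: others sum to 85; max(0, 79 - 85) = 0.
Household 4: others sum to 67; max(0, 79 - 67) = 12.
Household 5: others sum to 75; max(0, 79 - 75) = 4.
Total collected = 19 + 10 + 0 + 12 + 4 = 45.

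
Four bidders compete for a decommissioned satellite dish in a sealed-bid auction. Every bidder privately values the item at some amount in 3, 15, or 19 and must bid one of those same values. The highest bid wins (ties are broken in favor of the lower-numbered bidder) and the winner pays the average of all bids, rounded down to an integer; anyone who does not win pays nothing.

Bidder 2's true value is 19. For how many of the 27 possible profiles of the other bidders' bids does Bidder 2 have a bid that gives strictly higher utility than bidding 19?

4

Others bid (3, 3, 3): truth gives 12; bid 15 gives 13 > 12. Violating.
Others bid (3, 3, 15): truth gives 9; bid 15 gives 10 > 9. Violating.
Others bid (3, 15, 3): truth gives 9; bid 15 gives 10 > 9. Violating.
Others bid (3, 15, 15): truth gives 6; bid 15 gives 7 > 6. Violating.
Others bid (3, 3, 19): truth gives 8; no alternative beats it.
Others bid (3, 15, 19): truth gives 5; no alternative beats it.
(Checking all 27 profiles: 4 have a profitable deviation, 23 do not.)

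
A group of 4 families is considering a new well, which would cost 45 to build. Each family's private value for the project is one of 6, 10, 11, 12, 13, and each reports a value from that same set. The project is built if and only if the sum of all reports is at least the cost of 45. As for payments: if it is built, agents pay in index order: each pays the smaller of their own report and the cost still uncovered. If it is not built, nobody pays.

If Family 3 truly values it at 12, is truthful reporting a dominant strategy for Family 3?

No

Consider the case where Family 1 reports 10, Family 2 reports 11 and Family 4 reports 13.
Truthful report 12: project built, pays 12, utility 12 - 12 = 0.
Report 11 instead: project built, pays 11, utility 12 - 11 = 1.
Since 1 > 0, reporting 11 is strictly better here, so truthful reporting is not dominant.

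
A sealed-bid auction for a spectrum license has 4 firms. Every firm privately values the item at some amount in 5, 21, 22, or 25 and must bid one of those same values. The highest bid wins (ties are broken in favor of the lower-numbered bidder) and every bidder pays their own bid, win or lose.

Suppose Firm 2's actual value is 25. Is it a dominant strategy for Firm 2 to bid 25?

No

Consider the case where Firm 1 bids 5, Firm 3 bids 5 and Firm 4 bids 5.
Truthful bid 25: wins, pays 25, utility 25 - 25 = 0.
Bid 21 instead: wins, pays 21, utility 25 - 21 = 4.
Since 4 > 0, bidding 21 is strictly better here, so truthful bidding is not dominant.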